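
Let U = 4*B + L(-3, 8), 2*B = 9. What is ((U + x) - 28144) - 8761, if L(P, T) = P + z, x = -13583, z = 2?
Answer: -50471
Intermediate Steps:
B = 9/2 (B = (1/2)*9 = 9/2 ≈ 4.5000)
L(P, T) = 2 + P (L(P, T) = P + 2 = 2 + P)
U = 17 (U = 4*(9/2) + (2 - 3) = 18 - 1 = 17)
((U + x) - 28144) - 8761 = ((17 - 13583) - 28144) - 8761 = (-13566 - 28144) - 8761 = -41710 - 8761 = -50471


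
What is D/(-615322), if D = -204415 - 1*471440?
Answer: 675855/615322 ≈ 1.0984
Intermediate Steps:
D = -675855 (D = -204415 - 471440 = -675855)
D/(-615322) = -675855/(-615322) = -675855*(-1/615322) = 675855/615322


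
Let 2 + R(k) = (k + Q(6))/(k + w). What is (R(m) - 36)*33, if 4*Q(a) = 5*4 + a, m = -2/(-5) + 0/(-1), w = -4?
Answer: -5269/4 ≈ -1317.3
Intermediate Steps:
m = ⅖ (m = -2*(-⅕) + 0*(-1) = ⅖ + 0 = ⅖ ≈ 0.40000)
Q(a) = 5 + a/4 (Q(a) = (5*4 + a)/4 = (20 + a)/4 = 5 + a/4)
R(k) = -2 + (13/2 + k)/(-4 + k) (R(k) = -2 + (k + (5 + (¼)*6))/(k - 4) = -2 + (k + (5 + 3/2))/(-4 + k) = -2 + (k + 13/2)/(-4 + k) = -2 + (13/2 + k)/(-4 + k))
(R(m) - 36)*33 = ((29/2 - 1*⅖)/(-4 + ⅖) - 36)*33 = ((29/2 - ⅖)/(-18/5) - 36)*33 = (-5/18*141/10 - 36)*33 = (-47/12 - 36)*33 = -479/12*33 = -5269/4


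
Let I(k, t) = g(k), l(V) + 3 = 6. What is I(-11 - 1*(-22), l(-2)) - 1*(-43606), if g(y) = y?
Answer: 43617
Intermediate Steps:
l(V) = 3 (l(V) = -3 + 6 = 3)
I(k, t) = k
I(-11 - 1*(-22), l(-2)) - 1*(-43606) = (-11 - 1*(-22)) - 1*(-43606) = (-11 + 22) + 43606 = 11 + 43606 = 43617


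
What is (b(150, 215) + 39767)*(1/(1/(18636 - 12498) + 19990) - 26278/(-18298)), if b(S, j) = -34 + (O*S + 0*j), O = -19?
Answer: 8494646697294989/160367097647 ≈ 52970.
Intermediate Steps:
b(S, j) = -34 - 19*S (b(S, j) = -34 + (-19*S + 0*j) = -34 + (-19*S + 0) = -34 - 19*S)
(b(150, 215) + 39767)*(1/(1/(18636 - 12498) + 19990) - 26278/(-18298)) = ((-34 - 19*150) + 39767)*(1/(1/(18636 - 12498) + 19990) - 26278/(-18298)) = ((-34 - 2850) + 39767)*(1/(1/6138 + 19990) - 26278*(-1/18298)) = (-2884 + 39767)*(1/(1/6138 + 19990) + 1877/1307) = 36883*(1/(122698621/6138) + 1877/1307) = 36883*(6138/122698621 + 1877/1307) = 36883*(230313333983/160367097647) = 8494646697294989/160367097647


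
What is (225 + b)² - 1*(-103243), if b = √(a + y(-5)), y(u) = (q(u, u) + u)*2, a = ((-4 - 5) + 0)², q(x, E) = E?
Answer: 153929 + 450*√61 ≈ 1.5744e+5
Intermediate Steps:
a = 81 (a = (-9 + 0)² = (-9)² = 81)
y(u) = 4*u (y(u) = (u + u)*2 = (2*u)*2 = 4*u)
b = √61 (b = √(81 + 4*(-5)) = √(81 - 20) = √61 ≈ 7.8102)
(225 + b)² - 1*(-103243) = (225 + √61)² - 1*(-103243) = (225 + √61)² + 103243 = 103243 + (225 + √61)²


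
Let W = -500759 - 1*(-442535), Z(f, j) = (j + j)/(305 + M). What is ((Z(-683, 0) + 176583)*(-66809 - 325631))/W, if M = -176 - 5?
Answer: 2887426355/2426 ≈ 1.1902e+6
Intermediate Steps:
M = -181
Z(f, j) = j/62 (Z(f, j) = (j + j)/(305 - 181) = (2*j)/124 = (2*j)*(1/124) = j/62)
W = -58224 (W = -500759 + 442535 = -58224)
((Z(-683, 0) + 176583)*(-66809 - 325631))/W = (((1/62)*0 + 176583)*(-66809 - 325631))/(-58224) = ((0 + 176583)*(-392440))*(-1/58224) = (176583*(-392440))*(-1/58224) = -69298232520*(-1/58224) = 2887426355/2426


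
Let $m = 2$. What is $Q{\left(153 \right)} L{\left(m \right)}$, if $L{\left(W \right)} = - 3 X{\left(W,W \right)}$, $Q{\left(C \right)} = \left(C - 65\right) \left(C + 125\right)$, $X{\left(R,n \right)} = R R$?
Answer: $-293568$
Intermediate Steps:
$X{\left(R,n \right)} = R^{2}$
$Q{\left(C \right)} = \left(-65 + C\right) \left(125 + C\right)$
$L{\left(W \right)} = - 3 W^{2}$
$Q{\left(153 \right)} L{\left(m \right)} = \left(-8125 + 153^{2} + 60 \cdot 153\right) \left(- 3 \cdot 2^{2}\right) = \left(-8125 + 23409 + 9180\right) \left(\left(-3\right) 4\right) = 24464 \left(-12\right) = -293568$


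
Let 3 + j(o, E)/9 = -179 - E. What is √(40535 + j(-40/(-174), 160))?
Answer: √37457 ≈ 193.54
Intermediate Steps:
j(o, E) = -1638 - 9*E (j(o, E) = -27 + 9*(-179 - E) = -27 + (-1611 - 9*E) = -1638 - 9*E)
√(40535 + j(-40/(-174), 160)) = √(40535 + (-1638 - 9*160)) = √(40535 + (-1638 - 1440)) = √(40535 - 3078) = √37457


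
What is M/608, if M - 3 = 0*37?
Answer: 3/608 ≈ 0.0049342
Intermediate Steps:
M = 3 (M = 3 + 0*37 = 3 + 0 = 3)
M/608 = 3/608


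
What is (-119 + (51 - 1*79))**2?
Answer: 21609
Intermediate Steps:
(-119 + (51 - 1*79))**2 = (-119 + (51 - 79))**2 = (-119 - 28)**2 = (-147)**2 = 21609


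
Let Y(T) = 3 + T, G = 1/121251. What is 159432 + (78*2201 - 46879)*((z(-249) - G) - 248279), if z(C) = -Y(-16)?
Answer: -3756742661931401/121251 ≈ -3.0983e+10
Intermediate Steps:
G = 1/121251 ≈ 8.2474e-6
z(C) = 13 (z(C) = -(3 - 16) = -1*(-13) = 13)
159432 + (78*2201 - 46879)*((z(-249) - G) - 248279) = 159432 + (78*2201 - 46879)*((13 - 1*1/121251) - 248279) = 159432 + (171678 - 46879)*((13 - 1/121251) - 248279) = 159432 + 124799*(1576262/121251 - 248279) = 159432 + 124799*(-30102500767/121251) = 159432 - 3756761993220833/121251 = -3756742661931401/121251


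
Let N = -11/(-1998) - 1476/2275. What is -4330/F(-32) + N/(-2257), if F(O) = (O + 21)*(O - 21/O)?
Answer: -1421465954118241/113188436811450 ≈ -12.558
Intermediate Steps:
N = -2924023/4545450 (N = -11*(-1/1998) - 1476*1/2275 = 11/1998 - 1476/2275 = -2924023/4545450 ≈ -0.64329)
F(O) = (21 + O)*(O - 21/O)
-4330/F(-32) + N/(-2257) = -4330/(-21 + (-32)² - 441/(-32) + 21*(-32)) - 2924023/4545450/(-2257) = -4330/(-21 + 1024 - 441*(-1/32) - 672) - 2924023/4545450*(-1/2257) = -4330/(-21 + 1024 + 441/32 - 672) + 2924023/10259080650 = -4330/11033/32 + 2924023/10259080650 = -4330*32/11033 + 2924023/10259080650 = -138560/11033 + 2924023/10259080650 = -1421465954118241/113188436811450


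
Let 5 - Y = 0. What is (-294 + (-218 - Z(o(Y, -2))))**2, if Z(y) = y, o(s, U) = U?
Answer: 260100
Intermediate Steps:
Y = 5 (Y = 5 - 1*0 = 5 + 0 = 5)
(-294 + (-218 - Z(o(Y, -2))))**2 = (-294 + (-218 - 1*(-2)))**2 = (-294 + (-218 + 2))**2 = (-294 - 216)**2 = (-510)**2 = 260100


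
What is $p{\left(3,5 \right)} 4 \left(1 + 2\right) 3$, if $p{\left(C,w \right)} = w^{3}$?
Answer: $4500$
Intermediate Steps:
$p{\left(3,5 \right)} 4 \left(1 + 2\right) 3 = 5^{3} \cdot 4 \left(1 + 2\right) 3 = 125 \cdot 4 \cdot 3 \cdot 3 = 500 \cdot 9 = 4500$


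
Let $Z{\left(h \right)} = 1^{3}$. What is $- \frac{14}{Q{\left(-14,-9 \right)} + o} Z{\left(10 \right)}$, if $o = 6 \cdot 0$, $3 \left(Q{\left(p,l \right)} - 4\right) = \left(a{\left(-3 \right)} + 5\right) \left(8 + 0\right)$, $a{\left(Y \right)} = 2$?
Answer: $- \frac{21}{34} \approx -0.61765$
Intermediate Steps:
$Z{\left(h \right)} = 1$
$Q{\left(p,l \right)} = \frac{68}{3}$ ($Q{\left(p,l \right)} = 4 + \frac{\left(2 + 5\right) \left(8 + 0\right)}{3} = 4 + \frac{7 \cdot 8}{3} = 4 + \frac{1}{3} \cdot 56 = 4 + \frac{56}{3} = \frac{68}{3}$)
$o = 0$
$- \frac{14}{Q{\left(-14,-9 \right)} + o} Z{\left(10 \right)} = - \frac{14}{\frac{68}{3} + 0} \cdot 1 = - \frac{14}{\frac{68}{3}} \cdot 1 = \left(-14\right) \frac{3}{68} \cdot 1 = \left(- \frac{21}{34}\right) 1 = - \frac{21}{34}$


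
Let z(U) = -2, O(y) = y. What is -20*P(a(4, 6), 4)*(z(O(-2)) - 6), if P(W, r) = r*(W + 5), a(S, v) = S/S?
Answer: 3840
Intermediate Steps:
a(S, v) = 1
P(W, r) = r*(5 + W)
-20*P(a(4, 6), 4)*(z(O(-2)) - 6) = -20*4*(5 + 1)*(-2 - 6) = -20*4*6*(-8) = -480*(-8) = -20*(-192) = 3840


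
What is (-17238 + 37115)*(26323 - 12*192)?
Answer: 477425663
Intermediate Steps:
(-17238 + 37115)*(26323 - 12*192) = 19877*(26323 - 2304) = 19877*24019 = 477425663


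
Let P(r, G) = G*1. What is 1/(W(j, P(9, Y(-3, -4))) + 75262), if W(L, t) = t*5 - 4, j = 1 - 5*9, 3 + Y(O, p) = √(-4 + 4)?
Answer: 1/75243 ≈ 1.3290e-5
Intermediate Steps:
Y(O, p) = -3 (Y(O, p) = -3 + √(-4 + 4) = -3 + √0 = -3 + 0 = -3)
P(r, G) = G
j = -44 (j = 1 - 45 = -44)
W(L, t) = -4 + 5*t (W(L, t) = 5*t - 4 = -4 + 5*t)
1/(W(j, P(9, Y(-3, -4))) + 75262) = 1/((-4 + 5*(-3)) + 75262) = 1/((-4 - 15) + 75262) = 1/(-19 + 75262) = 1/75243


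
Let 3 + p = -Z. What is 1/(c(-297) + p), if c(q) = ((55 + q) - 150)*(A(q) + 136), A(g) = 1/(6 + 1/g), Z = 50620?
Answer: -1781/185224659 ≈ -9.6154e-6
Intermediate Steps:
p = -50623 (p = -3 - 1*50620 = -3 - 50620 = -50623)
c(q) = (-95 + q)*(136 + q/(1 + 6*q)) (c(q) = ((55 + q) - 150)*(q/(1 + 6*q) + 136) = (-95 + q)*(136 + q/(1 + 6*q)))
1/(c(-297) + p) = 1/((-12920 - 77479*(-297) + 817*(-297)²)/(1 + 6*(-297)) - 50623) = 1/((-12920 + 23011263 + 817*88209)/(1 - 1782) - 50623) = 1/((-12920 + 23011263 + 72066753)/(-1781) - 50623) = 1/(-1/1781*95065096 - 50623) = 1/(-95065096/1781 - 50623) = 1/(-185224659/1781) = -1781/185224659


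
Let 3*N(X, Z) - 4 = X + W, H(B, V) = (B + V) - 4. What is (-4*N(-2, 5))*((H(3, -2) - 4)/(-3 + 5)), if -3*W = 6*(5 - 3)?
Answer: -28/3 ≈ -9.3333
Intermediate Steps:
W = -4 (W = -2*(5 - 3) = -2*2 = -⅓*12 = -4)
H(B, V) = -4 + B + V
N(X, Z) = X/3 (N(X, Z) = 4/3 + (X - 4)/3 = 4/3 + (-4 + X)/3 = 4/3 + (-4/3 + X/3) = X/3)
(-4*N(-2, 5))*((H(3, -2) - 4)/(-3 + 5)) = (-4*(-2)/3)*(((-4 + 3 - 2) - 4)/(-3 + 5)) = (-4*(-⅔))*((-3 - 4)/2) = 8*(-7*½)/3 = (8/3)*(-7/2) = -28/3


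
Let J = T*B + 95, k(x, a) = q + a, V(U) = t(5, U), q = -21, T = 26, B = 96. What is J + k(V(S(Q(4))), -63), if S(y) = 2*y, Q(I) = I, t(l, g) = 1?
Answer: 2507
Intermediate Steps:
V(U) = 1
k(x, a) = -21 + a
J = 2591 (J = 26*96 + 95 = 2496 + 95 = 2591)
J + k(V(S(Q(4))), -63) = 2591 + (-21 - 63) = 2591 - 84 = 2507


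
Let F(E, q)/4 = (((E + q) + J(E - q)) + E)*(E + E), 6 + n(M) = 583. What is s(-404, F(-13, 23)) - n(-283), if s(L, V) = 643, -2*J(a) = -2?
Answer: 66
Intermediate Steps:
n(M) = 577 (n(M) = -6 + 583 = 577)
J(a) = 1 (J(a) = -1/2*(-2) = 1)
F(E, q) = 8*E*(1 + q + 2*E) (F(E, q) = 4*((((E + q) + 1) + E)*(E + E)) = 4*(((1 + E + q) + E)*(2*E)) = 4*((1 + q + 2*E)*(2*E)) = 4*(2*E*(1 + q + 2*E)) = 8*E*(1 + q + 2*E))
s(-404, F(-13, 23)) - n(-283) = 643 - 1*577 = 643 - 577 = 66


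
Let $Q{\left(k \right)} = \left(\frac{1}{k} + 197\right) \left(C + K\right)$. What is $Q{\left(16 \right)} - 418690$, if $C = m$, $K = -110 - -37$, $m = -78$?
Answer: $- \frac{7175143}{16} \approx -4.4845 \cdot 10^{5}$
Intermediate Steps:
$K = -73$ ($K = -110 + 37 = -73$)
$C = -78$
$Q{\left(k \right)} = -29747 - \frac{151}{k}$ ($Q{\left(k \right)} = \left(\frac{1}{k} + 197\right) \left(-78 - 73\right) = \left(197 + \frac{1}{k}\right) \left(-151\right) = -29747 - \frac{151}{k}$)
$Q{\left(16 \right)} - 418690 = \left(-29747 - \frac{151}{16}\right) - 418690 = - \frac{476103}{16} - 418690 = - \frac{7175143}{16}$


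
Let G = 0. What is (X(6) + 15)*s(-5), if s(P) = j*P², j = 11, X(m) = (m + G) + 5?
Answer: 7150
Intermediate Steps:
X(m) = 5 + m (X(m) = (m + 0) + 5 = m + 5 = 5 + m)
s(P) = 11*P²
(X(6) + 15)*s(-5) = ((5 + 6) + 15)*(11*(-5)²) = (11 + 15)*(11*25) = 26*275 = 7150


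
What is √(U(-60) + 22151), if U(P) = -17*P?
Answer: √23171 ≈ 152.22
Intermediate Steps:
√(U(-60) + 22151) = √(-17*(-60) + 22151) = √(1020 + 22151) = √23171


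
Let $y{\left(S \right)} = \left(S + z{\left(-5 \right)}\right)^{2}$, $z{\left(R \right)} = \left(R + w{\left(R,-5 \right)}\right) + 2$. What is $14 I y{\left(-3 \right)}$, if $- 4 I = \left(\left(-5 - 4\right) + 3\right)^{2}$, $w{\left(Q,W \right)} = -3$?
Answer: $-10206$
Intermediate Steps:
$z{\left(R \right)} = -1 + R$ ($z{\left(R \right)} = \left(R - 3\right) + 2 = \left(-3 + R\right) + 2 = -1 + R$)
$y{\left(S \right)} = \left(-6 + S\right)^{2}$ ($y{\left(S \right)} = \left(S - 6\right)^{2} = \left(-6 + S\right)^{2}$)
$I = -9$ ($I = - \frac{\left(\left(-5 - 4\right) + 3\right)^{2}}{4} = - \frac{\left(-9 + 3\right)^{2}}{4} = - \frac{\left(-6\right)^{2}}{4} = \left(- \frac{1}{4}\right) 36 = -9$)
$14 I y{\left(-3 \right)} = 14 \left(-9\right) \left(-6 - 3\right)^{2} = - 126 \left(-9\right)^{2} = \left(-126\right) 81 = -10206$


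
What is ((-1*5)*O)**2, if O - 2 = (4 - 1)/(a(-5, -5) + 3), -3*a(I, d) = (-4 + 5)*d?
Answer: 34225/196 ≈ 174.62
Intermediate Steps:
a(I, d) = -d/3 (a(I, d) = -(-4 + 5)*d/3 = -d/3)
O = 37/14 (O = 2 + (4 - 1)/(-1/3*(-5) + 3) = 2 + 3/(5/3 + 3) = 2 + 3/(14/3) = 2 + 3*(3/14) = 2 + 9/14 = 37/14 ≈ 2.6429)
((-1*5)*O)**2 = (-1*5*(37/14))**2 = (-5*37/14)**2 = (-185/14)**2 = 34225/196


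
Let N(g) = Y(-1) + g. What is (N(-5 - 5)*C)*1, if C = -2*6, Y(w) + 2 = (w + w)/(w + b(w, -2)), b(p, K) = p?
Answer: 132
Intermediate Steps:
Y(w) = -1 (Y(w) = -2 + (w + w)/(w + w) = -2 + (2*w)/((2*w)) = -2 + (2*w)*(1/(2*w)) = -2 + 1 = -1)
N(g) = -1 + g
C = -12
(N(-5 - 5)*C)*1 = ((-1 + (-5 - 5))*(-12))*1 = ((-1 - 10)*(-12))*1 = -11*(-12)*1 = 132*1 = 132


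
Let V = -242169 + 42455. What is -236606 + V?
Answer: -436320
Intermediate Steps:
V = -199714
-236606 + V = -236606 - 199714 = -436320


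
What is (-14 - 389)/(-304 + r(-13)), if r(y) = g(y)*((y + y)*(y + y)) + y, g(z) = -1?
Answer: 403/993 ≈ 0.40584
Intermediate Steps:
r(y) = y - 4*y**2 (r(y) = -(y + y)*(y + y) + y = -2*y*2*y + y = -4*y**2 + y = y - 4*y**2)
(-14 - 389)/(-304 + r(-13)) = (-14 - 389)/(-304 - 13*(1 - 4*(-13))) = -403/(-304 - 13*(1 + 52)) = -403/(-304 - 13*53) = -403/(-304 - 689) = -403/(-993) = -403*(-1/993) = 403/993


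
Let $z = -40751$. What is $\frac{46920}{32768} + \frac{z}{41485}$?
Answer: $\frac{76393429}{169922560} \approx 0.44958$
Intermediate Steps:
$\frac{46920}{32768} + \frac{z}{41485} = \frac{46920}{32768} - \frac{40751}{41485} = 46920 \cdot \frac{1}{32768} - \frac{40751}{41485} = \frac{5865}{4096} - \frac{40751}{41485} = \frac{76393429}{169922560}$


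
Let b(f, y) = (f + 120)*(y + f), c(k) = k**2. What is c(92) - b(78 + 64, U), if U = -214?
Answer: 27328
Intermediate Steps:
b(f, y) = (120 + f)*(f + y)
c(92) - b(78 + 64, U) = 92**2 - ((78 + 64)**2 + 120*(78 + 64) + 120*(-214) + (78 + 64)*(-214)) = 8464 - (142**2 + 120*142 - 25680 + 142*(-214)) = 8464 - (20164 + 17040 - 25680 - 30388) = 8464 - 1*(-18864) = 8464 + 18864 = 27328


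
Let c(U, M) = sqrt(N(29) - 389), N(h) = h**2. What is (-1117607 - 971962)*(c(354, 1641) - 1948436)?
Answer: 4071391464084 - 4179138*sqrt(113) ≈ 4.0713e+12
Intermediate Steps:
c(U, M) = 2*sqrt(113) (c(U, M) = sqrt(29**2 - 389) = sqrt(841 - 389) = sqrt(452) = 2*sqrt(113))
(-1117607 - 971962)*(c(354, 1641) - 1948436) = (-1117607 - 971962)*(2*sqrt(113) - 1948436) = -2089569*(-1948436 + 2*sqrt(113)) = 4071391464084 - 4179138*sqrt(113)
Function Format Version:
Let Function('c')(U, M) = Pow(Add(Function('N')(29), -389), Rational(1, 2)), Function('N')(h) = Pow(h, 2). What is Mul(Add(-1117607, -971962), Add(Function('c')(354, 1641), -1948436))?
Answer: Add(4071391464084, Mul(-4179138, Pow(113, Rational(1, 2)))) ≈ 4.0713e+12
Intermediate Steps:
Function('c')(U, M) = Mul(2, Pow(113, Rational(1, 2))) (Function('c')(U, M) = Pow(Add(Pow(29, 2), -389), Rational(1, 2)) = Pow(Add(841, -389), Rational(1, 2)) = Pow(452, Rational(1, 2)) = Mul(2, Pow(113, Rational(1, 2))))
Mul(Add(-1117607, -971962), Add(Function('c')(354, 1641), -1948436)) = Mul(Add(-1117607, -971962), Add(Mul(2, Pow(113, Rational(1, 2))), -1948436)) = Mul(-2089569, Add(-1948436, Mul(2, Pow(113, Rational(1, 2))))) = Add(4071391464084, Mul(-4179138, Pow(113, Rational(1, 2))))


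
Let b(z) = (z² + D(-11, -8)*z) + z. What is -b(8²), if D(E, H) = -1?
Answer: -4096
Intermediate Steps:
b(z) = z² (b(z) = (z² - z) + z = z²)
-b(8²) = -(8²)² = -1*64² = -1*4096 = -4096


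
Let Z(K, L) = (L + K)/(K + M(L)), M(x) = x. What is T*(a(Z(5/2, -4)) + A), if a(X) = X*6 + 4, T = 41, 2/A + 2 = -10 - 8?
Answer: 4059/10 ≈ 405.90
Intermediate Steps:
A = -1/10 (A = 2/(-2 + (-10 - 8)) = 2/(-2 - 18) = 2/(-20) = 2*(-1/20) = -1/10 ≈ -0.10000)
Z(K, L) = 1 (Z(K, L) = (L + K)/(K + L) = (K + L)/(K + L) = 1)
a(X) = 4 + 6*X (a(X) = 6*X + 4 = 4 + 6*X)
T*(a(Z(5/2, -4)) + A) = 41*((4 + 6*1) - 1/10) = 41*((4 + 6) - 1/10) = 41*(10 - 1/10) = 41*(99/10) = 4059/10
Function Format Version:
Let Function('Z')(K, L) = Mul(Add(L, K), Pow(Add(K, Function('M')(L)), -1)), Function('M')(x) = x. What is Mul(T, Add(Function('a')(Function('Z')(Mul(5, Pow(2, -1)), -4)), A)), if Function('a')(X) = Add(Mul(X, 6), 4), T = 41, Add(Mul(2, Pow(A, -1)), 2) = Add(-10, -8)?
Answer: Rational(4059, 10) ≈ 405.90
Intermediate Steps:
A = Rational(-1, 10) (A = Mul(2, Pow(Add(-2, Add(-10, -8)), -1)) = Mul(2, Pow(Add(-2, -18), -1)) = Mul(2, Pow(-20, -1)) = Mul(2, Rational(-1, 20)) = Rational(-1, 10) ≈ -0.10000)
Function('Z')(K, L) = 1 (Function('Z')(K, L) = Mul(Add(L, K), Pow(Add(K, L), -1)) = Mul(Add(K, L), Pow(Add(K, L), -1)) = 1)
Function('a')(X) = Add(4, Mul(6, X)) (Function('a')(X) = Add(Mul(6, X), 4) = Add(4, Mul(6, X)))
Mul(T, Add(Function('a')(Function('Z')(Mul(5, Pow(2, -1)), -4)), A)) = Mul(41, Add(Add(4, Mul(6, 1)), Rational(-1, 10))) = Mul(41, Add(Add(4, 6), Rational(-1, 10))) = Mul(41, Add(10, Rational(-1, 10))) = Mul(41, Rational(99, 10)) = Rational(4059, 10)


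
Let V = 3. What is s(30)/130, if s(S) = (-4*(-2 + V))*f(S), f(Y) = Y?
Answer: -12/13 ≈ -0.92308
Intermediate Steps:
s(S) = -4*S (s(S) = (-4*(-2 + 3))*S = (-4)*S = (-4*1)*S = -4*S)
s(30)/130 = -4*30/130 = -120*1/130 = -12/13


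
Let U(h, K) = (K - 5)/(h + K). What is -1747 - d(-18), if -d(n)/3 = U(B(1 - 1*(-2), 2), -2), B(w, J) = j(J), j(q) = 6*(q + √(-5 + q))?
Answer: (-10482*√3 + 17491*I)/(2*(-5*I + 3*√3)) ≈ -1748.0 + 1.0492*I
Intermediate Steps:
j(q) = 6*q + 6*√(-5 + q)
B(w, J) = 6*J + 6*√(-5 + J)
U(h, K) = (-5 + K)/(K + h)
d(n) = 21/(10 + 6*I*√3) (d(n) = -3*(-5 - 2)/(-2 + (6*2 + 6*√(-5 + 2))) = -3*(-7)/(-2 + (12 + 6*√(-3))) = -3*(-7)/(-2 + (12 + 6*(I*√3))) = -3*(-7)/(-2 + (12 + 6*I*√3)) = -3*(-7)/(10 + 6*I*√3) = -(-21)/(10 + 6*I*√3) = 21/(10 + 6*I*√3))
-1747 - d(-18) = -1747 - (105/104 - 63*I*√3/104) = -1747 + (-105/104 + 63*I*√3/104) = -181793/104 + 63*I*√3/104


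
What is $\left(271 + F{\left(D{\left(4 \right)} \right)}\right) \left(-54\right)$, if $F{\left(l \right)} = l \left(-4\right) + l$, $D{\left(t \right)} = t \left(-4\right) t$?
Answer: $-25002$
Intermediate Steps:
$D{\left(t \right)} = - 4 t^{2}$ ($D{\left(t \right)} = - 4 t t = - 4 t^{2}$)
$F{\left(l \right)} = - 3 l$ ($F{\left(l \right)} = - 4 l + l = - 3 l$)
$\left(271 + F{\left(D{\left(4 \right)} \right)}\right) \left(-54\right) = \left(271 - 3 \left(- 4 \cdot 4^{2}\right)\right) \left(-54\right) = \left(271 - 3 \left(\left(-4\right) 16\right)\right) \left(-54\right) = \left(271 - -192\right) \left(-54\right) = \left(271 + 192\right) \left(-54\right) = 463 \left(-54\right) = -25002$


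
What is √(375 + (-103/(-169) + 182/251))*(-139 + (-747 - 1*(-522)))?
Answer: -56*√1001724434/251 ≈ -7061.4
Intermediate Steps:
√(375 + (-103/(-169) + 182/251))*(-139 + (-747 - 1*(-522))) = √(375 + (-103*(-1/169) + 182*(1/251)))*(-139 + (-747 + 522)) = √(375 + (103/169 + 182/251))*(-139 - 225) = √(375 + 56611/42419)*(-364) = √(15963736/42419)*(-364) = (2*√1001724434/3263)*(-364) = -56*√1001724434/251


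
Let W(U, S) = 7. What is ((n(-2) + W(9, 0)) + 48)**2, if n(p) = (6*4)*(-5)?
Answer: 4225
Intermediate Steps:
n(p) = -120 (n(p) = 24*(-5) = -120)
((n(-2) + W(9, 0)) + 48)**2 = ((-120 + 7) + 48)**2 = (-113 + 48)**2 = (-65)**2 = 4225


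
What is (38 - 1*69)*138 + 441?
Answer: -3837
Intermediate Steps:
(38 - 1*69)*138 + 441 = (38 - 69)*138 + 441 = -31*138 + 441 = -4278 + 441 = -3837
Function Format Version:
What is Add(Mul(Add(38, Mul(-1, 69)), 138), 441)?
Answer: -3837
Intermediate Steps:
Add(Mul(Add(38, Mul(-1, 69)), 138), 441) = Add(Mul(Add(38, -69), 138), 441) = Add(Mul(-31, 138), 441) = Add(-4278, 441) = -3837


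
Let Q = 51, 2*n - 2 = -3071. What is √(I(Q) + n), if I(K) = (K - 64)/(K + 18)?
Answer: I*√29226606/138 ≈ 39.175*I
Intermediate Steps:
n = -3069/2 (n = 1 + (½)*(-3071) = 1 - 3071/2 = -3069/2 ≈ -1534.5)
I(K) = (-64 + K)/(18 + K)
√(I(Q) + n) = √((-64 + 51)/(18 + 51) - 3069/2) = √(-13/69 - 3069/2) = √(-211787/138) = I*√29226606/138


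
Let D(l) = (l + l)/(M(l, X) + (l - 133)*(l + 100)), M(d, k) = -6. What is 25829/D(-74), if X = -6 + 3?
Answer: 34791663/37 ≈ 9.4032e+5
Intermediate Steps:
X = -3
D(l) = 2*l/(-6 + (-133 + l)*(100 + l)) (D(l) = (l + l)/(-6 + (l - 133)*(l + 100)) = (2*l)/(-6 + (-133 + l)*(100 + l)) = 2*l/(-6 + (-133 + l)*(100 + l)))
25829/D(-74) = 25829/((2*(-74)/(-13306 + (-74)² - 33*(-74)))) = 25829/((2*(-74)/(-13306 + 5476 + 2442))) = 25829/((2*(-74)/(-5388))) = 25829/((2*(-74)*(-1/5388))) = 25829/(37/1347) = 25829*(1347/37) = 34791663/37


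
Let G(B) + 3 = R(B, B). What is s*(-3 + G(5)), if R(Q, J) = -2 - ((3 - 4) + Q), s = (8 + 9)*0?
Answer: 0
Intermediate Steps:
s = 0 (s = 17*0 = 0)
R(Q, J) = -1 - Q (R(Q, J) = -2 - (-1 + Q) = -2 + (1 - Q) = -1 - Q)
G(B) = -4 - B (G(B) = -3 + (-1 - B) = -4 - B)
s*(-3 + G(5)) = 0*(-3 + (-4 - 1*5)) = 0*(-3 + (-4 - 5)) = 0*(-3 - 9) = 0*(-12) = 0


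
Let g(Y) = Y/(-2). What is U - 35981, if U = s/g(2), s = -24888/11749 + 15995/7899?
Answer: -3339220669274/92805351 ≈ -35981.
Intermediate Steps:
s = -8665057/92805351 (s = -24888*1/11749 + 15995*(1/7899) = -24888/11749 + 15995/7899 = -8665057/92805351 ≈ -0.093368)
g(Y) = -Y/2 (g(Y) = Y*(-½) = -Y/2)
U = 8665057/92805351 (U = -8665057/(92805351*((-½*2))) = -8665057/92805351/(-1) = -8665057/92805351*(-1) = 8665057/92805351 ≈ 0.093368)
U - 35981 = 8665057/92805351 - 35981 = -3339220669274/92805351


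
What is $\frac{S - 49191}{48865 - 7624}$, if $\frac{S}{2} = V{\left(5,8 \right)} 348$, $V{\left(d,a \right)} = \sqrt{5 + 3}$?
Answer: $- \frac{16397}{13747} + \frac{464 \sqrt{2}}{13747} \approx -1.145$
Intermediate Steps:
$V{\left(d,a \right)} = 2 \sqrt{2}$ ($V{\left(d,a \right)} = \sqrt{8} = 2 \sqrt{2}$)
$S = 1392 \sqrt{2}$ ($S = 2 \cdot 2 \sqrt{2} \cdot 348 = 2 \cdot 696 \sqrt{2} = 1392 \sqrt{2} \approx 1968.6$)
$\frac{S - 49191}{48865 - 7624} = \frac{1392 \sqrt{2} - 49191}{48865 - 7624} = \frac{-49191 + 1392 \sqrt{2}}{41241} = \left(-49191 + 1392 \sqrt{2}\right) \frac{1}{41241} = - \frac{16397}{13747} + \frac{464 \sqrt{2}}{13747}$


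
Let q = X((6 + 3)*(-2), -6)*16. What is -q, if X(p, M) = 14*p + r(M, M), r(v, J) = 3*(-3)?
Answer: 4176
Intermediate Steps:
r(v, J) = -9
X(p, M) = -9 + 14*p (X(p, M) = 14*p - 9 = -9 + 14*p)
q = -4176 (q = (-9 + 14*((6 + 3)*(-2)))*16 = (-9 + 14*(9*(-2)))*16 = (-9 + 14*(-18))*16 = (-9 - 252)*16 = -261*16 = -4176)
-q = -1*(-4176) = 4176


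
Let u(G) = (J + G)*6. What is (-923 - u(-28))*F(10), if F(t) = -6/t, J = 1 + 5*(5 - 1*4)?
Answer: 2373/5 ≈ 474.60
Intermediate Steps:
J = 6 (J = 1 + 5*(5 - 4) = 1 + 5*1 = 1 + 5 = 6)
u(G) = 36 + 6*G (u(G) = (6 + G)*6 = 36 + 6*G)
(-923 - u(-28))*F(10) = (-923 - (36 + 6*(-28)))*(-6/10) = (-923 - (36 - 168))*(-6*1/10) = (-923 - 1*(-132))*(-3/5) = (-923 + 132)*(-3/5) = -791*(-3/5) = 2373/5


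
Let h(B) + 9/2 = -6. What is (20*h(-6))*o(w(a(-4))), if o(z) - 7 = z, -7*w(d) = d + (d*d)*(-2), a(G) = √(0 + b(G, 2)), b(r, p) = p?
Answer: -1590 + 30*√2 ≈ -1547.6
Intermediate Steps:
h(B) = -21/2 (h(B) = -9/2 - 6 = -21/2)
a(G) = √2 (a(G) = √(0 + 2) = √2)
w(d) = -d/7 + 2*d²/7 (w(d) = -(d + (d*d)*(-2))/7 = -(d + d²*(-2))/7 = -(d - 2*d²)/7 = -d/7 + 2*d²/7)
o(z) = 7 + z
(20*h(-6))*o(w(a(-4))) = (20*(-21/2))*(7 + √2*(-1 + 2*√2)/7) = -210*(7 + √2*(-1 + 2*√2)/7) = -1470 - 30*√2*(-1 + 2*√2)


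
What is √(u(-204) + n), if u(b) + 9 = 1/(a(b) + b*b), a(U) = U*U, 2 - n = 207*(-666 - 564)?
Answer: √42382233794/408 ≈ 504.58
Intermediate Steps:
n = 254612 (n = 2 - 207*(-666 - 564) = 2 - 207*(-1230) = 2 - 1*(-254610) = 2 + 254610 = 254612)
a(U) = U²
u(b) = -9 + 1/(2*b²) (u(b) = -9 + 1/(b² + b*b) = -9 + 1/(b² + b²) = -9 + 1/(2*b²))
√(u(-204) + n) = √((-9 + (½)/(-204)²) + 254612) = √((-9 + (½)*(1/41616)) + 254612) = √((-9 + 1/83232) + 254612) = √(-749087/83232 + 254612) = √(21191116897/83232) = √42382233794/408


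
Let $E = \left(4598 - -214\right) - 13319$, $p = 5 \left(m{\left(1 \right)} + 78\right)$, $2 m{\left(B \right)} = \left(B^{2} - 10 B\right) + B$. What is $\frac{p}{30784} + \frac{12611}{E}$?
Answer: $- \frac{5203641}{3538912} \approx -1.4704$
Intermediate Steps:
$m{\left(B \right)} = \frac{B^{2}}{2} - \frac{9 B}{2}$ ($m{\left(B \right)} = \frac{\left(B^{2} - 10 B\right) + B}{2} = \frac{B^{2} - 9 B}{2} = \frac{B^{2}}{2} - \frac{9 B}{2}$)
$p = 370$ ($p = 5 \left(\frac{1}{2} \cdot 1 \left(-9 + 1\right) + 78\right) = 5 \left(\frac{1}{2} \cdot 1 \left(-8\right) + 78\right) = 5 \left(-4 + 78\right) = 5 \cdot 74 = 370$)
$E = -8507$ ($E = \left(4598 + 214\right) - 13319 = 4812 - 13319 = -8507$)
$\frac{p}{30784} + \frac{12611}{E} = \frac{370}{30784} + \frac{12611}{-8507} = 370 \cdot \frac{1}{30784} + 12611 \left(- \frac{1}{8507}\right) = \frac{5}{416} - \frac{12611}{8507} = - \frac{5203641}{3538912}$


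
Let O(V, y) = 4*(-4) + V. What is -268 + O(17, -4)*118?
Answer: -150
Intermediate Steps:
O(V, y) = -16 + V
-268 + O(17, -4)*118 = -268 + (-16 + 17)*118 = -268 + 1*118 = -268 + 118 = -150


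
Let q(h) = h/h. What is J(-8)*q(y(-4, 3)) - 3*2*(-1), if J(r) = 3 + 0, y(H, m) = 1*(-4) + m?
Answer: 9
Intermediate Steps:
y(H, m) = -4 + m
q(h) = 1
J(r) = 3
J(-8)*q(y(-4, 3)) - 3*2*(-1) = 3*1 - 3*2*(-1) = 3 - 6*(-1) = 3 + 6 = 9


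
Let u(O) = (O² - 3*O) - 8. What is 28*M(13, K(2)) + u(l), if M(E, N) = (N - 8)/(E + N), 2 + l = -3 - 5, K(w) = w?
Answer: 554/5 ≈ 110.80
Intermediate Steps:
l = -10 (l = -2 + (-3 - 5) = -2 - 8 = -10)
M(E, N) = (-8 + N)/(E + N)
u(O) = -8 + O² - 3*O
28*M(13, K(2)) + u(l) = 28*((-8 + 2)/(13 + 2)) + (-8 + (-10)² - 3*(-10)) = 28*(-6/15) + (-8 + 100 + 30) = 28*((1/15)*(-6)) + 122 = 28*(-⅖) + 122 = -56/5 + 122 = 554/5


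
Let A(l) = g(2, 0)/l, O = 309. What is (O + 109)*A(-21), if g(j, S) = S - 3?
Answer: 418/7 ≈ 59.714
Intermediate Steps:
g(j, S) = -3 + S
A(l) = -3/l (A(l) = (-3 + 0)/l = -3/l)
(O + 109)*A(-21) = (309 + 109)*(-3/(-21)) = 418*(-3*(-1/21)) = 418*(1/7) = 418/7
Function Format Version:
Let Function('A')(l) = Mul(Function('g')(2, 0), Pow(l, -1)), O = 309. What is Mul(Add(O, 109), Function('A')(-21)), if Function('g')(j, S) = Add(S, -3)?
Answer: Rational(418, 7) ≈ 59.714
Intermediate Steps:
Function('g')(j, S) = Add(-3, S)
Function('A')(l) = Mul(-3, Pow(l, -1)) (Function('A')(l) = Mul(Add(-3, 0), Pow(l, -1)) = Mul(-3, Pow(l, -1)))
Mul(Add(O, 109), Function('A')(-21)) = Mul(Add(309, 109), Mul(-3, Pow(-21, -1))) = Mul(418, Mul(-3, Rational(-1, 21))) = Mul(418, Rational(1, 7)) = Rational(418, 7)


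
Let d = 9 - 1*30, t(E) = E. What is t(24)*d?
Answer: -504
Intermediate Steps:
d = -21 (d = 9 - 30 = -21)
t(24)*d = 24*(-21) = -504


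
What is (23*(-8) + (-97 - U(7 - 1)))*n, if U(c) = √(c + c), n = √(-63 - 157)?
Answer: I*√55*(-562 - 4*√3) ≈ -4219.3*I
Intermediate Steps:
n = 2*I*√55 (n = √(-220) = 2*I*√55 ≈ 14.832*I)
U(c) = √2*√c (U(c) = √(2*c) = √2*√c)
(23*(-8) + (-97 - U(7 - 1)))*n = (23*(-8) + (-97 - √2*√(7 - 1)))*(2*I*√55) = (-184 + (-97 - √2*√6))*(2*I*√55) = (-184 + (-97 - 2*√3))*(2*I*√55) = (-281 - 2*√3)*(2*I*√55) = 2*I*√55*(-281 - 2*√3)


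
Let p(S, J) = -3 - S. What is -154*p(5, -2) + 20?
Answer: 1252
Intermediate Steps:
-154*p(5, -2) + 20 = -154*(-3 - 1*5) + 20 = -154*(-3 - 5) + 20 = -154*(-8) + 20 = 1232 + 20 = 1252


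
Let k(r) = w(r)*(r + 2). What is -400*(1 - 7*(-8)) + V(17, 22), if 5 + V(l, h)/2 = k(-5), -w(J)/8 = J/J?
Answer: -22762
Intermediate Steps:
w(J) = -8 (w(J) = -8*J/J = -8*1 = -8)
k(r) = -16 - 8*r (k(r) = -8*(r + 2) = -8*(2 + r) = -16 - 8*r)
V(l, h) = 38 (V(l, h) = -10 + 2*(-16 - 8*(-5)) = -10 + 2*(-16 + 40) = -10 + 2*24 = -10 + 48 = 38)
-400*(1 - 7*(-8)) + V(17, 22) = -400*(1 - 7*(-8)) + 38 = -400*(1 + 56) + 38 = -400*57 + 38 = -22800 + 38 = -22762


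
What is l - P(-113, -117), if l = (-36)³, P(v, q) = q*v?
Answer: -59877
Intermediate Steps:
l = -46656
l - P(-113, -117) = -46656 - (-117)*(-113) = -46656 - 1*13221 = -46656 - 13221 = -59877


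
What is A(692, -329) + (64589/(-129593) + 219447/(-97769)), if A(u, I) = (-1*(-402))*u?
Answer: 3524606047884116/12670178017 ≈ 2.7818e+5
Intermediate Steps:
A(u, I) = 402*u
A(692, -329) + (64589/(-129593) + 219447/(-97769)) = 402*692 + (64589/(-129593) + 219447/(-97769)) = 278184 + (64589*(-1/129593) + 219447*(-1/97769)) = 278184 + (-64589/129593 - 219447/97769) = 278184 - 34753597012/12670178017 = 3524606047884116/12670178017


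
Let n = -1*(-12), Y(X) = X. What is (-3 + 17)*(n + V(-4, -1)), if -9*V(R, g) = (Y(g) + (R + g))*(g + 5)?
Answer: 616/3 ≈ 205.33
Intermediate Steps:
V(R, g) = -(5 + g)*(R + 2*g)/9 (V(R, g) = -(g + (R + g))*(g + 5)/9 = -(R + 2*g)*(5 + g)/9 = -(5 + g)*(R + 2*g)/9)
n = 12
(-3 + 17)*(n + V(-4, -1)) = (-3 + 17)*(12 + (-10/9*(-1) - 5/9*(-4) - 2/9*(-1)**2 - 1/9*(-4)*(-1))) = 14*(12 + (10/9 + 20/9 - 2/9*1 - 4/9)) = 14*(12 + (10/9 + 20/9 - 2/9 - 4/9)) = 14*(12 + 8/3) = 14*(44/3) = 616/3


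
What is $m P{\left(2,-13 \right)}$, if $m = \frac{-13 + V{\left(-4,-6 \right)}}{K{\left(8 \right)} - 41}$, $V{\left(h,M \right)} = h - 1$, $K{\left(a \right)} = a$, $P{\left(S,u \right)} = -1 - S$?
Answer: $- \frac{18}{11} \approx -1.6364$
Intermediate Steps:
$V{\left(h,M \right)} = -1 + h$
$m = \frac{6}{11}$ ($m = \frac{-13 - 5}{8 - 41} = \frac{-13 - 5}{-33} = \left(-18\right) \left(- \frac{1}{33}\right) = \frac{6}{11} \approx 0.54545$)
$m P{\left(2,-13 \right)} = \frac{6 \left(-1 - 2\right)}{11} = \frac{6}{11} \left(-3\right) = - \frac{18}{11}$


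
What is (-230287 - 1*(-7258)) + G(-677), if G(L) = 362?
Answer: -222667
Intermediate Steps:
(-230287 - 1*(-7258)) + G(-677) = (-230287 - 1*(-7258)) + 362 = (-230287 + 7258) + 362 = -223029 + 362 = -222667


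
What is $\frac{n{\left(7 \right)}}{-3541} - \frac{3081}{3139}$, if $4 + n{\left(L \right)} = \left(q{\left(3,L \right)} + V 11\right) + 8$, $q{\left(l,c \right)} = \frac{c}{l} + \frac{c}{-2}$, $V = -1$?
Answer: $- \frac{65305115}{66691194} \approx -0.97922$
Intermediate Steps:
$q{\left(l,c \right)} = - \frac{c}{2} + \frac{c}{l}$ ($q{\left(l,c \right)} = \frac{c}{l} + c \left(- \frac{1}{2}\right) = \frac{c}{l} - \frac{c}{2} = - \frac{c}{2} + \frac{c}{l}$)
$n{\left(L \right)} = -7 - \frac{L}{6}$ ($n{\left(L \right)} = -4 - \left(3 + \frac{L}{2} - \frac{L}{3}\right) = -4 - \left(3 + \frac{L}{2} - L \frac{1}{3}\right) = -4 + \left(\left(\left(- \frac{L}{2} + \frac{L}{3}\right) - 11\right) + 8\right) = -4 + \left(\left(- \frac{L}{6} - 11\right) + 8\right) = -4 + \left(\left(-11 - \frac{L}{6}\right) + 8\right) = -4 - \left(3 + \frac{L}{6}\right) = -7 - \frac{L}{6}$)
$\frac{n{\left(7 \right)}}{-3541} - \frac{3081}{3139} = \frac{-7 - \frac{7}{6}}{-3541} - \frac{3081}{3139} = \left(-7 - \frac{7}{6}\right) \left(- \frac{1}{3541}\right) - \frac{3081}{3139} = \left(- \frac{49}{6}\right) \left(- \frac{1}{3541}\right) - \frac{3081}{3139} = \frac{49}{21246} - \frac{3081}{3139} = - \frac{65305115}{66691194}$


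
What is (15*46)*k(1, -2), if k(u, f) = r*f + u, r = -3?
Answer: 4830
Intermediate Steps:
k(u, f) = u - 3*f (k(u, f) = -3*f + u = u - 3*f)
(15*46)*k(1, -2) = (15*46)*(1 - 3*(-2)) = 690*(1 + 6) = 690*7 = 4830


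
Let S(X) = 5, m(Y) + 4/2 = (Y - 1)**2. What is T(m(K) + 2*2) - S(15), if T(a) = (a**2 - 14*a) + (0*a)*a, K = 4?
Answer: -38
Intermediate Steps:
m(Y) = -2 + (-1 + Y)**2 (m(Y) = -2 + (Y - 1)**2 = -2 + (-1 + Y)**2)
T(a) = a**2 - 14*a (T(a) = (a**2 - 14*a) + 0*a = (a**2 - 14*a) + 0 = a**2 - 14*a)
T(m(K) + 2*2) - S(15) = ((-2 + (-1 + 4)**2) + 2*2)*(-14 + ((-2 + (-1 + 4)**2) + 2*2)) - 1*5 = ((-2 + 3**2) + 4)*(-14 + ((-2 + 3**2) + 4)) - 5 = ((-2 + 9) + 4)*(-14 + ((-2 + 9) + 4)) - 5 = (7 + 4)*(-14 + (7 + 4)) - 5 = 11*(-14 + 11) - 5 = 11*(-3) - 5 = -33 - 5 = -38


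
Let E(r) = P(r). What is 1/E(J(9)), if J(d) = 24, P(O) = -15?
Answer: -1/15 ≈ -0.066667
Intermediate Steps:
E(r) = -15
1/E(J(9)) = 1/(-15) = -1/15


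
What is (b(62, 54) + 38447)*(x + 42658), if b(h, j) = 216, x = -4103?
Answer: 1490651965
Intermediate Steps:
(b(62, 54) + 38447)*(x + 42658) = (216 + 38447)*(-4103 + 42658) = 38663*38555 = 1490651965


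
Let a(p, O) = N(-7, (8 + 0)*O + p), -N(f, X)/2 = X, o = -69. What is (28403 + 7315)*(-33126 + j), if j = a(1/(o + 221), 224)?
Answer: -49825913499/38 ≈ -1.3112e+9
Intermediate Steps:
N(f, X) = -2*X
a(p, O) = -16*O - 2*p (a(p, O) = -2*((8 + 0)*O + p) = -2*(8*O + p) = -2*(p + 8*O) = -16*O - 2*p)
j = -272385/76 (j = -16*224 - 2/(-69 + 221) = -3584 - 2/152 = -3584 - 2*1/152 = -3584 - 1/76 = -272385/76 ≈ -3584.0)
(28403 + 7315)*(-33126 + j) = (28403 + 7315)*(-33126 - 272385/76) = 35718*(-2789961/76) = -49825913499/38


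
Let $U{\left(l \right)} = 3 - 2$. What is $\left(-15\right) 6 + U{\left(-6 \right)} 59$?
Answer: $-31$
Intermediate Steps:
$U{\left(l \right)} = 1$
$\left(-15\right) 6 + U{\left(-6 \right)} 59 = \left(-15\right) 6 + 1 \cdot 59 = -90 + 59 = -31$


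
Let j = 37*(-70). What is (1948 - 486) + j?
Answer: -1128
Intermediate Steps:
j = -2590
(1948 - 486) + j = (1948 - 486) - 2590 = 1462 - 2590 = -1128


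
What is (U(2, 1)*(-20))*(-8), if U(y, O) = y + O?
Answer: 480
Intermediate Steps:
U(y, O) = O + y
(U(2, 1)*(-20))*(-8) = ((1 + 2)*(-20))*(-8) = (3*(-20))*(-8) = -60*(-8) = 480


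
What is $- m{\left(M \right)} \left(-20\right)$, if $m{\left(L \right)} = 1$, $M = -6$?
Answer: $20$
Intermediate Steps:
$- m{\left(M \right)} \left(-20\right) = \left(-1\right) 1 \left(-20\right) = \left(-1\right) \left(-20\right) = 20$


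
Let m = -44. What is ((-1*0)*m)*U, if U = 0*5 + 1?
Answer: 0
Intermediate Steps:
U = 1 (U = 0 + 1 = 1)
((-1*0)*m)*U = (-1*0*(-44))*1 = (0*(-44))*1 = 0*1 = 0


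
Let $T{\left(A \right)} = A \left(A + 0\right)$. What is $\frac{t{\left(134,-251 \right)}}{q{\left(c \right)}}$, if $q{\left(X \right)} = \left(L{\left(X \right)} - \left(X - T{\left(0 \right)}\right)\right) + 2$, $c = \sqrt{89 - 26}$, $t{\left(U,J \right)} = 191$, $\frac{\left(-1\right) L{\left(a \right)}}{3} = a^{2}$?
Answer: $- \frac{35717}{34906} + \frac{573 \sqrt{7}}{34906} \approx -0.9798$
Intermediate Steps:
$L{\left(a \right)} = - 3 a^{2}$
$T{\left(A \right)} = A^{2}$ ($T{\left(A \right)} = A A = A^{2}$)
$c = 3 \sqrt{7}$ ($c = \sqrt{63} = 3 \sqrt{7} \approx 7.9373$)
$q{\left(X \right)} = 2 - X - 3 X^{2}$ ($q{\left(X \right)} = \left(- 3 X^{2} - \left(0 + X\right)\right) + 2 = \left(- 3 X^{2} + \left(0 - X\right)\right) + 2 = \left(- 3 X^{2} - X\right) + 2 = \left(- X - 3 X^{2}\right) + 2 = 2 - X - 3 X^{2}$)
$\frac{t{\left(134,-251 \right)}}{q{\left(c \right)}} = \frac{191}{2 - 3 \sqrt{7} - 3 \left(3 \sqrt{7}\right)^{2}} = \frac{191}{2 - 3 \sqrt{7} - 189} = \frac{191}{-187 - 3 \sqrt{7}}$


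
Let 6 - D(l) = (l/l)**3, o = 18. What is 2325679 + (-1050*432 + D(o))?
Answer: 1872084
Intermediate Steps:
D(l) = 5 (D(l) = 6 - (l/l)**3 = 6 - 1*1**3 = 6 - 1*1 = 6 - 1 = 5)
2325679 + (-1050*432 + D(o)) = 2325679 + (-1050*432 + 5) = 2325679 + (-453600 + 5) = 2325679 - 453595 = 1872084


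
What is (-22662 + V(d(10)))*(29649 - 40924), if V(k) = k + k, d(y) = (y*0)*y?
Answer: 255514050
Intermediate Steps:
d(y) = 0 (d(y) = 0*y = 0)
V(k) = 2*k
(-22662 + V(d(10)))*(29649 - 40924) = (-22662 + 2*0)*(29649 - 40924) = (-22662 + 0)*(-11275) = -22662*(-11275) = 255514050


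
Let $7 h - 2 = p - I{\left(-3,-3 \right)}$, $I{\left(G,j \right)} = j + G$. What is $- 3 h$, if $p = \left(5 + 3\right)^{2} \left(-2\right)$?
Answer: $\frac{360}{7} \approx 51.429$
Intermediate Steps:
$I{\left(G,j \right)} = G + j$
$p = -128$ ($p = 8^{2} \left(-2\right) = 64 \left(-2\right) = -128$)
$h = - \frac{120}{7}$ ($h = \frac{2}{7} + \frac{-128 - \left(-3 - 3\right)}{7} = \frac{2}{7} + \frac{-128 - -6}{7} = \frac{2}{7} + \frac{-128 + 6}{7} = \frac{2}{7} + \frac{1}{7} \left(-122\right) = \frac{2}{7} - \frac{122}{7} = - \frac{120}{7} \approx -17.143$)
$- 3 h = \left(-3\right) \left(- \frac{120}{7}\right) = \frac{360}{7}$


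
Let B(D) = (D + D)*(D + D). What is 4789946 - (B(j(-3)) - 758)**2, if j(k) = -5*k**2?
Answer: -49115018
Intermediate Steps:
B(D) = 4*D**2 (B(D) = (2*D)*(2*D) = 4*D**2)
4789946 - (B(j(-3)) - 758)**2 = 4789946 - (4*(-5*(-3)**2)**2 - 758)**2 = 4789946 - (4*(-5*9)**2 - 758)**2 = 4789946 - (4*(-45)**2 - 758)**2 = 4789946 - (4*2025 - 758)**2 = 4789946 - (8100 - 758)**2 = 4789946 - 1*7342**2 = 4789946 - 1*53904964 = 4789946 - 53904964 = -49115018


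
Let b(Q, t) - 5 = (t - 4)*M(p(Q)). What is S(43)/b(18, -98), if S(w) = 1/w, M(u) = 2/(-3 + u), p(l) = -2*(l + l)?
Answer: 25/8299 ≈ 0.0030124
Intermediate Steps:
p(l) = -4*l
b(Q, t) = 5 + 2*(-4 + t)/(-3 - 4*Q) (b(Q, t) = 5 + (t - 4)*(2/(-3 - 4*Q)) = 5 + (-4 + t)*(2/(-3 - 4*Q)) = 5 + 2*(-4 + t)/(-3 - 4*Q))
S(43)/b(18, -98) = 1/(43*(((23 - 2*(-98) + 20*18)/(3 + 4*18)))) = 1/(43*(((23 + 196 + 360)/(3 + 72)))) = 1/(43*((579/75))) = 1/(43*(((1/75)*579))) = 1/(43*(193/25)) = (1/43)*(25/193) = 25/8299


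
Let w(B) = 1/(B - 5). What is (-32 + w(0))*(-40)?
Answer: 1288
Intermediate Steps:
w(B) = 1/(-5 + B)
(-32 + w(0))*(-40) = (-32 + 1/(-5 + 0))*(-40) = (-32 + 1/(-5))*(-40) = (-32 - ⅕)*(-40) = -161/5*(-40) = 1288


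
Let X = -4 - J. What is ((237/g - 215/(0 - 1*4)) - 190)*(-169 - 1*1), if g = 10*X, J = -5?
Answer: 38267/2 ≈ 19134.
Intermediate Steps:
X = 1 (X = -4 - 1*(-5) = -4 + 5 = 1)
g = 10 (g = 10*1 = 10)
((237/g - 215/(0 - 1*4)) - 190)*(-169 - 1*1) = ((237/10 - 215/(0 - 1*4)) - 190)*(-169 - 1*1) = ((237*(1/10) - 215/(0 - 4)) - 190)*(-169 - 1) = ((237/10 - 215/(-4)) - 190)*(-170) = ((237/10 - 215*(-1/4)) - 190)*(-170) = ((237/10 + 215/4) - 190)*(-170) = (1549/20 - 190)*(-170) = -2251/20*(-170) = 38267/2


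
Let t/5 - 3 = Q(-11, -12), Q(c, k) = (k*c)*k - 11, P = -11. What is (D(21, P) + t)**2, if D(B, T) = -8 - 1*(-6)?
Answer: 63393444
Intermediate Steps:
D(B, T) = -2 (D(B, T) = -8 + 6 = -2)
Q(c, k) = -11 + c*k**2 (Q(c, k) = (c*k)*k - 11 = c*k**2 - 11 = -11 + c*k**2)
t = -7960 (t = 15 + 5*(-11 - 11*(-12)**2) = 15 + 5*(-11 - 11*144) = 15 + 5*(-11 - 1584) = 15 + 5*(-1595) = 15 - 7975 = -7960)
(D(21, P) + t)**2 = (-2 - 7960)**2 = (-7962)**2 = 63393444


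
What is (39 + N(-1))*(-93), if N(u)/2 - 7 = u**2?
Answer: -5115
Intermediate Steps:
N(u) = 14 + 2*u**2
(39 + N(-1))*(-93) = (39 + (14 + 2*(-1)**2))*(-93) = (39 + (14 + 2*1))*(-93) = (39 + (14 + 2))*(-93) = (39 + 16)*(-93) = 55*(-93) = -5115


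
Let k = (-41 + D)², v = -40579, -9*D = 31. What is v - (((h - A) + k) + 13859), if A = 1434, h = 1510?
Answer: -4575634/81 ≈ -56489.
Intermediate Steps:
D = -31/9 (D = -⅑*31 = -31/9 ≈ -3.4444)
k = 160000/81 (k = (-41 - 31/9)² = (-400/9)² = 160000/81 ≈ 1975.3)
v - (((h - A) + k) + 13859) = -40579 - (((1510 - 1*1434) + 160000/81) + 13859) = -40579 - (((1510 - 1434) + 160000/81) + 13859) = -40579 - ((76 + 160000/81) + 13859) = -40579 - (166156/81 + 13859) = -40579 - 1*1288735/81 = -40579 - 1288735/81 = -4575634/81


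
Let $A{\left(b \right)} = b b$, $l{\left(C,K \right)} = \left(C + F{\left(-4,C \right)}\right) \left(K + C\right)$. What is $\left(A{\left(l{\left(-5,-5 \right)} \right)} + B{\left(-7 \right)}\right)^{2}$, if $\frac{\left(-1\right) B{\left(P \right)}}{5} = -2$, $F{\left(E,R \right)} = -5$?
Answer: $100200100$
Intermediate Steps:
$B{\left(P \right)} = 10$ ($B{\left(P \right)} = \left(-5\right) \left(-2\right) = 10$)
$l{\left(C,K \right)} = \left(-5 + C\right) \left(C + K\right)$ ($l{\left(C,K \right)} = \left(C - 5\right) \left(K + C\right) = \left(-5 + C\right) \left(C + K\right)$)
$A{\left(b \right)} = b^{2}$
$\left(A{\left(l{\left(-5,-5 \right)} \right)} + B{\left(-7 \right)}\right)^{2} = \left(\left(\left(-5\right)^{2} - -25 - -25 - -25\right)^{2} + 10\right)^{2} = \left(\left(25 + 25 + 25 + 25\right)^{2} + 10\right)^{2} = \left(100^{2} + 10\right)^{2} = \left(10000 + 10\right)^{2} = 10010^{2} = 100200100$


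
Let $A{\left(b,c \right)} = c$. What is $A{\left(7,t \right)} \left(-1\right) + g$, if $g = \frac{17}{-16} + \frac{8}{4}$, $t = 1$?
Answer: $- \frac{1}{16} \approx -0.0625$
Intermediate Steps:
$g = \frac{15}{16}$ ($g = 17 \left(- \frac{1}{16}\right) + 8 \cdot \frac{1}{4} = - \frac{17}{16} + 2 = \frac{15}{16} \approx 0.9375$)
$A{\left(7,t \right)} \left(-1\right) + g = 1 \left(-1\right) + \frac{15}{16} = -1 + \frac{15}{16} = - \frac{1}{16}$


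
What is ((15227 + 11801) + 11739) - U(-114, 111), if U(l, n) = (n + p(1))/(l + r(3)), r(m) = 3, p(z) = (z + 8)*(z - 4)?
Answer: 1434407/37 ≈ 38768.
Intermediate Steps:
p(z) = (-4 + z)*(8 + z) (p(z) = (8 + z)*(-4 + z) = (-4 + z)*(8 + z))
U(l, n) = (-27 + n)/(3 + l) (U(l, n) = (n + (-32 + 1² + 4*1))/(l + 3) = (n + (-32 + 1 + 4))/(3 + l) = (n - 27)/(3 + l) = (-27 + n)/(3 + l))
((15227 + 11801) + 11739) - U(-114, 111) = ((15227 + 11801) + 11739) - (-27 + 111)/(3 - 114) = (27028 + 11739) - 84/(-111) = 38767 - (-1)*84/111 = 38767 - 1*(-28/37) = 38767 + 28/37 = 1434407/37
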